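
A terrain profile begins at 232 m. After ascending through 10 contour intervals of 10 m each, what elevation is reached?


elevation = 232 + 10 * 10 = 332 m

332 m


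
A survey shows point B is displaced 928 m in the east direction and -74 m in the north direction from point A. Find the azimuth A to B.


az = atan2(928, -74) = 94.6 deg
adjusted to 0-360: 94.6 degrees

94.6 degrees


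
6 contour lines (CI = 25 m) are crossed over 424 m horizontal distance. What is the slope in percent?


elevation change = 6 * 25 = 150 m
slope = 150 / 424 * 100 = 35.4%

35.4%


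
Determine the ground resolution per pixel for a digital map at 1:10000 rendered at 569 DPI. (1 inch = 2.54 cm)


pixel_cm = 2.54 / 569 ≈ 0.004464 cm
ground = pixel_cm * 10000 / 100 = 2.54 * 10000 / (569 * 100) = 25400 / 56900 ≈ 0.45 m

0.45 m


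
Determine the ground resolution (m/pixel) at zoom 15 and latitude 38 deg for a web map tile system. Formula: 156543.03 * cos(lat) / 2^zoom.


res = 156543.03 * cos(38) / 2^15 = 156543.03 * 0.78801075 / 32768 = 3.76 m/pixel

3.76 m/pixel


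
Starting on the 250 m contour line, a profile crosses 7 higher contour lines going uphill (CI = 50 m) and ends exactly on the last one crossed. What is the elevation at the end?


elevation = 250 + 7 * 50 = 600 m

600 m


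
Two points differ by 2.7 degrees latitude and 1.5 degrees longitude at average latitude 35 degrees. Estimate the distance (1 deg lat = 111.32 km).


dlat_km = 2.7 * 111.32 = 300.564
dlon_km = 1.5 * 111.32 * cos(35) ≈ 136.782
dist = sqrt(300.564^2 + 136.782^2) ≈ 330.2 km

330.2 km


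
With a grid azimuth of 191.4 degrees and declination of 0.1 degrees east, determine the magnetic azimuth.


magnetic azimuth = grid azimuth - declination (east +ve)
mag_az = 191.4 - 0.1 = 191.3 degrees

191.3 degrees


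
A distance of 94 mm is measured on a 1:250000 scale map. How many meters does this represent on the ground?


ground = 94 mm * 250000 / 1000 = 23500.0 m

23500.0 m


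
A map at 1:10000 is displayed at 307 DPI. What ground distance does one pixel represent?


pixel_cm = 2.54 / 307 ≈ 0.008274 cm
ground = pixel_cm * 10000 / 100 = 2.54 * 10000 / (307 * 100) = 25400 / 30700 ≈ 0.83 m

0.83 m


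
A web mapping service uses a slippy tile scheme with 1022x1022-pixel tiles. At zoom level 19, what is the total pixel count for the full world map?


tiles per axis = 2^19 = 524288
total tiles = 524288^2 = 274877906944
pixels per axis = 524288 * 1022 = 535822336
total pixels = 535822336^2 = 287105575756496896

287105575756496896 pixels


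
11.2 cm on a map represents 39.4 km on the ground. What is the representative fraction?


ground = 39.4 km = 3940000 cm; RF denominator = ground / map = 3940000 / 11.2 ≈ 351786; RF = 1:351786

1:351786


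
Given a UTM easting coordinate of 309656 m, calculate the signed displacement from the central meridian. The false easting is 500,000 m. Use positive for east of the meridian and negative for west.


displacement = 309656 - 500000 = -190344 m

-190344 m


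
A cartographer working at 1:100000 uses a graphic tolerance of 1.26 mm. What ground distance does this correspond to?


ground = 1.26 mm * 100000 / 1000 = 126.0 m

126.0 m


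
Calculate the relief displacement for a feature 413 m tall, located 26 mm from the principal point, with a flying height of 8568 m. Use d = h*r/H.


d = h * r / H = 413 * 26 / 8568 = 1.25 mm

1.25 mm


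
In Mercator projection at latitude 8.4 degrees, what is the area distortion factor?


area_distortion = 1/cos^2(8.4) = 1.022

1.022


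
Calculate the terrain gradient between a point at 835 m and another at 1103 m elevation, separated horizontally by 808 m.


gradient = (1103 - 835) / 808 = 268 / 808 = 0.3317

0.3317


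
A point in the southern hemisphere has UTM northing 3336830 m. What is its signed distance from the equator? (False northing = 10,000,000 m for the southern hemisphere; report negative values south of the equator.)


For southern: actual = 3336830 - 10000000 = -6663170 m

-6663170 m


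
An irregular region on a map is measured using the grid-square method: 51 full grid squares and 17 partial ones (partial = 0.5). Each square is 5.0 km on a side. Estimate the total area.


effective squares = 51 + 17 * 0.5 = 59.5
area = 59.5 * 25.0 = 1487.5 km^2

1487.5 km^2


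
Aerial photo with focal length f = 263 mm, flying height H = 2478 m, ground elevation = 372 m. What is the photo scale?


scale = f / (H - h) = 263 mm / 2106 m = 263 / 2106000 = 1:8008

1:8008


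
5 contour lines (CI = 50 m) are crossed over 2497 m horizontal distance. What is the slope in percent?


elevation change = 5 * 50 = 250 m
slope = 250 / 2497 * 100 = 10.0%

10.0%


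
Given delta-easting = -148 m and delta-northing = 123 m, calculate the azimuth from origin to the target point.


az = atan2(-148, 123) = -50.3 deg
adjusted to 0-360: 309.7 degrees

309.7 degrees


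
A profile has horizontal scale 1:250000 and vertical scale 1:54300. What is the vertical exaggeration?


VE = horizontal_scale / vertical_scale = 250000 / 54300 ≈ 4.6

4.6x


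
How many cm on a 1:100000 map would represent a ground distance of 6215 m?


map_cm = 6215 * 100 / 100000 = 6.215 cm ≈ 6.22 cm

6.22 cm


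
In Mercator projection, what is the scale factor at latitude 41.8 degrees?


SF = 1 / cos(41.8) = 1 / 0.745476 = 1.341

1.341


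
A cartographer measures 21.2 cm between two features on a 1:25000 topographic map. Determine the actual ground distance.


ground = 21.2 cm * 25000 / 100 = 5300.0 m = 5.3 km

5.3 km


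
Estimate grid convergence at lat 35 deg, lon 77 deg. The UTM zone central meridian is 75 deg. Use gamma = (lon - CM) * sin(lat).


gamma = (77 - 75) * sin(35) = 2 * 0.573576 = 1.147 degrees

1.147 degrees


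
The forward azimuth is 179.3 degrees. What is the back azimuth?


back azimuth = (179.3 + 180) mod 360 = 359.3 degrees

359.3 degrees


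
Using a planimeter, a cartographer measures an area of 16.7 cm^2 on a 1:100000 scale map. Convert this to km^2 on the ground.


ground_area = 16.7 * (100000/100)^2 = 16700000.0 m^2 = 16.7 km^2

16.7 km^2


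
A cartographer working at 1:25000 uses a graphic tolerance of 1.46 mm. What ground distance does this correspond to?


ground = 1.46 mm * 25000 / 1000 = 36.5 m

36.5 m


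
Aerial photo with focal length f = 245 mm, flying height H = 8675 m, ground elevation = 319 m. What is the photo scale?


scale = f / (H - h) = 245 mm / 8356 m = 245 / 8356000 = 1:34106

1:34106


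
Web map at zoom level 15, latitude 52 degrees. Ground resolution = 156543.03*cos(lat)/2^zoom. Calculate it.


res = 156543.03 * cos(52) / 2^15 = 156543.03 * 0.61566148 / 32768 = 2.94 m/pixel

2.94 m/pixel


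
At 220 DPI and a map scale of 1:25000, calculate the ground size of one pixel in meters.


pixel_cm = 2.54 / 220 ≈ 0.011545 cm
ground = pixel_cm * 25000 / 100 = 2.54 * 25000 / (220 * 100) = 63500 / 22000 ≈ 2.89 m

2.89 m


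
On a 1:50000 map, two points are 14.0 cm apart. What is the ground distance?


ground = 14.0 cm * 50000 / 100 = 7000.0 m = 7.0 km

7.0 km


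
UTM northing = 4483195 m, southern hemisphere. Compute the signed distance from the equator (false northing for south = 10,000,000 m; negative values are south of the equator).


For southern: actual = 4483195 - 10000000 = -5516805 m

-5516805 m


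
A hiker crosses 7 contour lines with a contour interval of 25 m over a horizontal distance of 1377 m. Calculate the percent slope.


elevation change = 7 * 25 = 175 m
slope = 175 / 1377 * 100 = 12.7%

12.7%


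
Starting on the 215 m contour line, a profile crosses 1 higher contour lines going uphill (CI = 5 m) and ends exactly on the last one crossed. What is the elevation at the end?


elevation = 215 + 1 * 5 = 220 m

220 m


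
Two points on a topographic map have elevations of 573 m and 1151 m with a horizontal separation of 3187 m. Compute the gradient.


gradient = (1151 - 573) / 3187 = 578 / 3187 = 0.1814

0.1814


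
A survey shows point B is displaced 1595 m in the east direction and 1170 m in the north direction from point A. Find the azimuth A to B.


az = atan2(1595, 1170) = 53.7 deg
adjusted to 0-360: 53.7 degrees

53.7 degrees


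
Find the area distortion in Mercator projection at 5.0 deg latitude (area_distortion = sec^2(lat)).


area_distortion = 1/cos^2(5.0) = 1.008

1.008


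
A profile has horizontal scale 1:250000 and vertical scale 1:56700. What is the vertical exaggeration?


VE = horizontal_scale / vertical_scale = 250000 / 56700 ≈ 4.4

4.4x


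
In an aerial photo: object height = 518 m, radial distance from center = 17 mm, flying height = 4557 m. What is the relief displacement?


d = h * r / H = 518 * 17 / 4557 = 1.93 mm

1.93 mm


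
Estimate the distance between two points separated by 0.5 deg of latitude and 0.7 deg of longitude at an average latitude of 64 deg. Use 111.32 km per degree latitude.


dlat_km = 0.5 * 111.32 = 55.66
dlon_km = 0.7 * 111.32 * cos(64) ≈ 34.16
dist = sqrt(55.66^2 + 34.16^2) ≈ 65.3 km

65.3 km


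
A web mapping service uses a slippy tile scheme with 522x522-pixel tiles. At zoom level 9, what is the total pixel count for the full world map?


tiles per axis = 2^9 = 512
total tiles = 512^2 = 262144
pixels per axis = 512 * 522 = 267264
total pixels = 267264^2 = 71430045696

71430045696 pixels


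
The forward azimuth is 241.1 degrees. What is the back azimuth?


back azimuth = (241.1 + 180) mod 360 = 61.1 degrees

61.1 degrees


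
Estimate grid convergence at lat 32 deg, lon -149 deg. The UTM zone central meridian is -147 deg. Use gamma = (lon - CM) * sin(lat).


gamma = (-149 - -147) * sin(32) = -2 * 0.529919 = -1.06 degrees

-1.06 degrees


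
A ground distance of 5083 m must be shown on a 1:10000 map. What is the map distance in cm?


map_cm = 5083 * 100 / 10000 = 50.83 cm

50.83 cm


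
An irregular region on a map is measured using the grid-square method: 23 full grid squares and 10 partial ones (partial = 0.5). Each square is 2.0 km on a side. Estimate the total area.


effective squares = 23 + 10 * 0.5 = 28.0
area = 28.0 * 4.0 = 112.0 km^2

112.0 km^2


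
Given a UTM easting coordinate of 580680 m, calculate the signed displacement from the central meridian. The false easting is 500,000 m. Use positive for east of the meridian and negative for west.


displacement = 580680 - 500000 = 80680 m

80680 m


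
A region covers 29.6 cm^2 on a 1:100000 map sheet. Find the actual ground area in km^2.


ground_area = 29.6 * (100000/100)^2 = 29600000.0 m^2 = 29.6 km^2

29.6 km^2


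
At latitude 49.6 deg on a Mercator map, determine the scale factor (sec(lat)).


SF = 1 / cos(49.6) = 1 / 0.64812 = 1.543

1.543


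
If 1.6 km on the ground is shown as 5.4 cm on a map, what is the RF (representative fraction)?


ground = 1.6 km = 160000 cm; RF denominator = ground / map = 160000 / 5.4 ≈ 29630; RF = 1:29630

1:29630


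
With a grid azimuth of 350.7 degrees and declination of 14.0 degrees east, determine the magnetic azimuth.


magnetic azimuth = grid azimuth - declination (east +ve)
mag_az = 350.7 - 14.0 = 336.7 degrees

336.7 degrees


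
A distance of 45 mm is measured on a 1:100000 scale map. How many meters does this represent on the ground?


ground = 45 mm * 100000 / 1000 = 4500.0 m

4500.0 m


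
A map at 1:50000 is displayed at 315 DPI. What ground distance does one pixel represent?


pixel_cm = 2.54 / 315 ≈ 0.008063 cm
ground = pixel_cm * 50000 / 100 = 2.54 * 50000 / (315 * 100) = 127000 / 31500 ≈ 4.03 m

4.03 m


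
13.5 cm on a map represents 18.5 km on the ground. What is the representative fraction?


ground = 18.5 km = 1850000 cm; RF denominator = ground / map = 1850000 / 13.5 ≈ 137037; RF = 1:137037

1:137037


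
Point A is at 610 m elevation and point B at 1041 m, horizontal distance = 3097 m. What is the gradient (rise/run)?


gradient = (1041 - 610) / 3097 = 431 / 3097 = 0.1392

0.1392


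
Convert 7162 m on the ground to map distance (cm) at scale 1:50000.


map_cm = 7162 * 100 / 50000 = 14.324 cm ≈ 14.32 cm

14.32 cm


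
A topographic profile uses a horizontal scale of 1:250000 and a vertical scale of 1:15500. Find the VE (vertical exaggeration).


VE = horizontal_scale / vertical_scale = 250000 / 15500 ≈ 16.1

16.1x


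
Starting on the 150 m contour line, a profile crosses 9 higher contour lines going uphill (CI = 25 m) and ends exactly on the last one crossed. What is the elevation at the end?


elevation = 150 + 9 * 25 = 375 m

375 m


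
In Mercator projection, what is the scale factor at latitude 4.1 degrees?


SF = 1 / cos(4.1) = 1 / 0.997441 = 1.003

1.003


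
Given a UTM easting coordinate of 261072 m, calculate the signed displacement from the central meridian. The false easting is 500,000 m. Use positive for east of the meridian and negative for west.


displacement = 261072 - 500000 = -238928 m

-238928 m


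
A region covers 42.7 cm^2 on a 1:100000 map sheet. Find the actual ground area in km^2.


ground_area = 42.7 * (100000/100)^2 = 42700000.0 m^2 = 42.7 km^2

42.7 km^2


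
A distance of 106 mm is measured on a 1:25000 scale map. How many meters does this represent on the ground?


ground = 106 mm * 25000 / 1000 = 2650.0 m

2650.0 m


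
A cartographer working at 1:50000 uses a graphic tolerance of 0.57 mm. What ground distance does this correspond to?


ground = 0.57 mm * 50000 / 1000 = 28.5 m

28.5 m


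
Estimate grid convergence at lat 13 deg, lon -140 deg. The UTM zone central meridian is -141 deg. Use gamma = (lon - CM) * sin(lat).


gamma = (-140 - -141) * sin(13) = 1 * 0.224951 = 0.225 degrees

0.225 degrees


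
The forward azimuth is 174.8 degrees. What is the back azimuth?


back azimuth = (174.8 + 180) mod 360 = 354.8 degrees

354.8 degrees


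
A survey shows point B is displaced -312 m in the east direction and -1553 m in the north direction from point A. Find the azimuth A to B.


az = atan2(-312, -1553) = -168.6 deg
adjusted to 0-360: 191.4 degrees

191.4 degrees


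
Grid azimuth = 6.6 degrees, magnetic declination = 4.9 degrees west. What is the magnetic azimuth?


magnetic azimuth = grid azimuth - declination (east +ve)
mag_az = 6.6 - -4.9 = 11.5 degrees

11.5 degrees


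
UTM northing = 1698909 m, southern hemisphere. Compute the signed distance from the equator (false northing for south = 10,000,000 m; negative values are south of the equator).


For southern: actual = 1698909 - 10000000 = -8301091 m

-8301091 m


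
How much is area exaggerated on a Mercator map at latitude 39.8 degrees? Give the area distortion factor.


area_distortion = 1/cos^2(39.8) = 1.694

1.694


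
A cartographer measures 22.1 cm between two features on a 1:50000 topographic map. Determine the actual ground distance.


ground = 22.1 cm * 50000 / 100 = 11050.0 m = 11.05 km

11.05 km


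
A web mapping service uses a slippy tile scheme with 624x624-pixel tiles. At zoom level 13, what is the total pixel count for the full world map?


tiles per axis = 2^13 = 8192
total tiles = 8192^2 = 67108864
pixels per axis = 8192 * 624 = 5111808
total pixels = 5111808^2 = 26130581028864

26130581028864 pixels


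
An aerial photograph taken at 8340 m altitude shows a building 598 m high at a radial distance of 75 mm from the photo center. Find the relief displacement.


d = h * r / H = 598 * 75 / 8340 = 5.38 mm

5.38 mm


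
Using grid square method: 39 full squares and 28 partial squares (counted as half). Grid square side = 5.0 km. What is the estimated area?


effective squares = 39 + 28 * 0.5 = 53.0
area = 53.0 * 25.0 = 1325.0 km^2

1325.0 km^2


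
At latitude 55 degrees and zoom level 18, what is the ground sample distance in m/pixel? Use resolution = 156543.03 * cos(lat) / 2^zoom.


res = 156543.03 * cos(55) / 2^18 = 156543.03 * 0.57357644 / 262144 = 0.34 m/pixel

0.34 m/pixel


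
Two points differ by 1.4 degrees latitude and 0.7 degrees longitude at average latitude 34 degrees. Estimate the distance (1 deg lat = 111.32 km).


dlat_km = 1.4 * 111.32 = 155.848
dlon_km = 0.7 * 111.32 * cos(34) ≈ 64.602
dist = sqrt(155.848^2 + 64.602^2) ≈ 168.7 km

168.7 km


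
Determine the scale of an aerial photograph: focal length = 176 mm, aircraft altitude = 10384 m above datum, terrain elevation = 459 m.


scale = f / (H - h) = 176 mm / 9925 m = 176 / 9925000 = 1:56392

1:56392


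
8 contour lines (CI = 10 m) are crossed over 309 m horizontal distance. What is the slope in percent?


elevation change = 8 * 10 = 80 m
slope = 80 / 309 * 100 = 25.9%

25.9%


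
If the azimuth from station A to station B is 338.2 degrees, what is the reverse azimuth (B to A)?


back azimuth = (338.2 + 180) mod 360 = 158.2 degrees

158.2 degrees


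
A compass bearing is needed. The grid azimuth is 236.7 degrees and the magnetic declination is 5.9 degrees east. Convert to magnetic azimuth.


magnetic azimuth = grid azimuth - declination (east +ve)
mag_az = 236.7 - 5.9 = 230.8 degrees

230.8 degrees


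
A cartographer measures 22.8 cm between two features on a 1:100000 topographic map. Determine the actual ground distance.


ground = 22.8 cm * 100000 / 100 = 22800.0 m = 22.8 km

22.8 km


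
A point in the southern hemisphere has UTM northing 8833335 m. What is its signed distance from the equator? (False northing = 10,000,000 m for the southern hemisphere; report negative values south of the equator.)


For southern: actual = 8833335 - 10000000 = -1166665 m

-1166665 m


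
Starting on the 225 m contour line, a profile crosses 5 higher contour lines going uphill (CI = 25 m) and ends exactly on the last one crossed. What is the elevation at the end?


elevation = 225 + 5 * 25 = 350 m

350 m


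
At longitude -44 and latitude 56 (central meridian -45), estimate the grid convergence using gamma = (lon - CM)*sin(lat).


gamma = (-44 - -45) * sin(56) = 1 * 0.829038 = 0.829 degrees

0.829 degrees


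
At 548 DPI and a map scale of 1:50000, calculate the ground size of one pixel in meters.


pixel_cm = 2.54 / 548 ≈ 0.004635 cm
ground = pixel_cm * 50000 / 100 = 2.54 * 50000 / (548 * 100) = 127000 / 54800 ≈ 2.32 m

2.32 m


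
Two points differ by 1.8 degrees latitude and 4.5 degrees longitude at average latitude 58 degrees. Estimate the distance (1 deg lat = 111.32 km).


dlat_km = 1.8 * 111.32 = 200.376
dlon_km = 4.5 * 111.32 * cos(58) ≈ 265.458
dist = sqrt(200.376^2 + 265.458^2) ≈ 332.6 km

332.6 km


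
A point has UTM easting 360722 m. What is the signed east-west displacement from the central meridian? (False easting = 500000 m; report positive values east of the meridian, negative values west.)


displacement = 360722 - 500000 = -139278 m

-139278 m


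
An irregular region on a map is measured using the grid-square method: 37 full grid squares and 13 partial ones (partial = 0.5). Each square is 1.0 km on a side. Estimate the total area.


effective squares = 37 + 13 * 0.5 = 43.5
area = 43.5 * 1.0 = 43.5 km^2

43.5 km^2


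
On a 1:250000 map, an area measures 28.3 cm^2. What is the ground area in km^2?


ground_area = 28.3 * (250000/100)^2 = 176875000.0 m^2 = 176.875 km^2

176.875 km^2


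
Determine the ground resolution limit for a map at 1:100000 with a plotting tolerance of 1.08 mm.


ground = 1.08 mm * 100000 / 1000 = 108.0 m

108.0 m


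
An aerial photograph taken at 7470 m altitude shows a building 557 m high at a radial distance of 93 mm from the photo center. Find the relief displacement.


d = h * r / H = 557 * 93 / 7470 = 6.93 mm

6.93 mm


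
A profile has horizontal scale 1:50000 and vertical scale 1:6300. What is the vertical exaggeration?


VE = horizontal_scale / vertical_scale = 50000 / 6300 ≈ 7.9

7.9x


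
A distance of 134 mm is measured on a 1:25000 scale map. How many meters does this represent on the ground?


ground = 134 mm * 25000 / 1000 = 3350.0 m

3350.0 m


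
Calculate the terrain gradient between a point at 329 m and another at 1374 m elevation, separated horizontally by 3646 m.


gradient = (1374 - 329) / 3646 = 1045 / 3646 = 0.2866

0.2866


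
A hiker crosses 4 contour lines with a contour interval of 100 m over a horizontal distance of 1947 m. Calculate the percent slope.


elevation change = 4 * 100 = 400 m
slope = 400 / 1947 * 100 = 20.5%

20.5%


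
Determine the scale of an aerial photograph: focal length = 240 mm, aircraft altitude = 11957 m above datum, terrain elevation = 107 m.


scale = f / (H - h) = 240 mm / 11850 m = 240 / 11850000 = 1:49375

1:49375


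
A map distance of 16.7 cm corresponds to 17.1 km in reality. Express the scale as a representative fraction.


ground = 17.1 km = 1710000 cm; RF denominator = ground / map = 1710000 / 16.7 ≈ 102395; RF = 1:102395

1:102395


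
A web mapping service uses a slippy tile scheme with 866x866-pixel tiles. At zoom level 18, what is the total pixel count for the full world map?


tiles per axis = 2^18 = 262144
total tiles = 262144^2 = 68719476736
pixels per axis = 262144 * 866 = 227016704
total pixels = 227016704^2 = 51536583895023616

51536583895023616 pixels


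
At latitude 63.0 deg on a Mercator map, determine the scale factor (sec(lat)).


SF = 1 / cos(63.0) = 1 / 0.45399 = 2.203

2.203


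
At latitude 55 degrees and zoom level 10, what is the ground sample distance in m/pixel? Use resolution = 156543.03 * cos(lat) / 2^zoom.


res = 156543.03 * cos(55) / 2^10 = 156543.03 * 0.57357644 / 1024 = 87.68 m/pixel

87.68 m/pixel


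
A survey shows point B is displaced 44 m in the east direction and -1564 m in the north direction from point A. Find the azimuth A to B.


az = atan2(44, -1564) = 178.4 deg
adjusted to 0-360: 178.4 degrees

178.4 degrees


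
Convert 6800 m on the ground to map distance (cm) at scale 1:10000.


map_cm = 6800 * 100 / 10000 = 68.0 cm

68.0 cm


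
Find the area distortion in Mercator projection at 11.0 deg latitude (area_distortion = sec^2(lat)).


area_distortion = 1/cos^2(11.0) = 1.038

1.038


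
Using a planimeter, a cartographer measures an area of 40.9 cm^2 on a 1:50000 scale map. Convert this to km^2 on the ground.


ground_area = 40.9 * (50000/100)^2 = 10225000.0 m^2 = 10.225 km^2

10.225 km^2


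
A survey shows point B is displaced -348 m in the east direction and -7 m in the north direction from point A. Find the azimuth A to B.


az = atan2(-348, -7) = -91.2 deg
adjusted to 0-360: 268.8 degrees

268.8 degrees


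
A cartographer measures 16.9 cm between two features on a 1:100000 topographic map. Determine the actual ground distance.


ground = 16.9 cm * 100000 / 100 = 16900.0 m = 16.9 km

16.9 km


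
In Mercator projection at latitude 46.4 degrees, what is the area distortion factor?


area_distortion = 1/cos^2(46.4) = 2.103

2.103


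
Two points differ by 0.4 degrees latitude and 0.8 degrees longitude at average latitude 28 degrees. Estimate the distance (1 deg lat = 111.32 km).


dlat_km = 0.4 * 111.32 = 44.528
dlon_km = 0.8 * 111.32 * cos(28) ≈ 78.632
dist = sqrt(44.528^2 + 78.632^2) ≈ 90.4 km

90.4 km


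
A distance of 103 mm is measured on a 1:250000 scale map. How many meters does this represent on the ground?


ground = 103 mm * 250000 / 1000 = 25750.0 m

25750.0 m


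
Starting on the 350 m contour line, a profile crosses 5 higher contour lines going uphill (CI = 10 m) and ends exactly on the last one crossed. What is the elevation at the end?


elevation = 350 + 5 * 10 = 400 m

400 m


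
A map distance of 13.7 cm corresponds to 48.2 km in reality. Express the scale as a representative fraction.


ground = 48.2 km = 4820000 cm; RF denominator = ground / map = 4820000 / 13.7 ≈ 351825; RF = 1:351825

1:351825


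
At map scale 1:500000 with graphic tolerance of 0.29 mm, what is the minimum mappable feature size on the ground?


ground = 0.29 mm * 500000 / 1000 = 145.0 m

145.0 m


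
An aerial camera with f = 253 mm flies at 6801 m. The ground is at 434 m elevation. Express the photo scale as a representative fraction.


scale = f / (H - h) = 253 mm / 6367 m = 253 / 6367000 = 1:25166

1:25166


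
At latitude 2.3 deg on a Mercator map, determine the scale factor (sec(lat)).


SF = 1 / cos(2.3) = 1 / 0.999194 = 1.001

1.001


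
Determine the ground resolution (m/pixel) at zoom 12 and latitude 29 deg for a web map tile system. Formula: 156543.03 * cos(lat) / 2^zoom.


res = 156543.03 * cos(29) / 2^12 = 156543.03 * 0.87461971 / 4096 = 33.43 m/pixel

33.43 m/pixel


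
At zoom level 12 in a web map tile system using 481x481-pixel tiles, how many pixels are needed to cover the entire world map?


tiles per axis = 2^12 = 4096
total tiles = 4096^2 = 16777216
pixels per axis = 4096 * 481 = 1970176
total pixels = 1970176^2 = 3881593470976

3881593470976 pixels


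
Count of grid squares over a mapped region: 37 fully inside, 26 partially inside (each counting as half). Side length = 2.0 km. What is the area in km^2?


effective squares = 37 + 26 * 0.5 = 50.0
area = 50.0 * 4.0 = 200.0 km^2

200.0 km^2


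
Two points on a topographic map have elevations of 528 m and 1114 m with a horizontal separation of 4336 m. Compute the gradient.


gradient = (1114 - 528) / 4336 = 586 / 4336 = 0.1351

0.1351


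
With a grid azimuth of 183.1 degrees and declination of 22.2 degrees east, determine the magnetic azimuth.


magnetic azimuth = grid azimuth - declination (east +ve)
mag_az = 183.1 - 22.2 = 160.9 degrees

160.9 degrees


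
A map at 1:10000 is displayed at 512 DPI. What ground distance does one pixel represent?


pixel_cm = 2.54 / 512 ≈ 0.004961 cm
ground = pixel_cm * 10000 / 100 = 2.54 * 10000 / (512 * 100) = 25400 / 51200 ≈ 0.5 m

0.5 m


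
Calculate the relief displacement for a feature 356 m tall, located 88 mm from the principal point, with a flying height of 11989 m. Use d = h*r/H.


d = h * r / H = 356 * 88 / 11989 = 2.61 mm

2.61 mm


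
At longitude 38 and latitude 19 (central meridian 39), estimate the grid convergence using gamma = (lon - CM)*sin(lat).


gamma = (38 - 39) * sin(19) = -1 * 0.325568 = -0.326 degrees

-0.326 degrees


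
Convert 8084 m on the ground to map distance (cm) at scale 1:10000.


map_cm = 8084 * 100 / 10000 = 80.84 cm

80.84 cm


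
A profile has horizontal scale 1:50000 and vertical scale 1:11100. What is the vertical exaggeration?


VE = horizontal_scale / vertical_scale = 50000 / 11100 ≈ 4.5

4.5x


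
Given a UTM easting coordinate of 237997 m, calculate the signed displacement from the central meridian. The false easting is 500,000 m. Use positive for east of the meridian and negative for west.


displacement = 237997 - 500000 = -262003 m

-262003 m


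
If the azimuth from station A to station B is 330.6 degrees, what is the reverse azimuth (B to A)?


back azimuth = (330.6 + 180) mod 360 = 150.6 degrees

150.6 degrees


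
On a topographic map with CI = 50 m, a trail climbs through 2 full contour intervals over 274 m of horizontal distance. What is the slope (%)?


elevation change = 2 * 50 = 100 m
slope = 100 / 274 * 100 = 36.5%

36.5%


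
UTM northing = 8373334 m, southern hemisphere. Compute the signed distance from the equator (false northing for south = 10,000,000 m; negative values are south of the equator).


For southern: actual = 8373334 - 10000000 = -1626666 m

-1626666 m


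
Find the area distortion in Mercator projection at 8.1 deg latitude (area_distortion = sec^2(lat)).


area_distortion = 1/cos^2(8.1) = 1.02

1.02


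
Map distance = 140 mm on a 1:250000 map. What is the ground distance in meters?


ground = 140 mm * 250000 / 1000 = 35000.0 m

35000.0 m


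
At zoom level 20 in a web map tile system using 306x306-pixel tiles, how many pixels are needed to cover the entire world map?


tiles per axis = 2^20 = 1048576
total tiles = 1048576^2 = 1099511627776
pixels per axis = 1048576 * 306 = 320864256
total pixels = 320864256^2 = 102953870778433536

102953870778433536 pixels


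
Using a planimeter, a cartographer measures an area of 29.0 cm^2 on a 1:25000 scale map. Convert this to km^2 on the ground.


ground_area = 29.0 * (25000/100)^2 = 1812500.0 m^2 = 1.8125 km^2 ≈ 1.813 km^2

1.813 km^2


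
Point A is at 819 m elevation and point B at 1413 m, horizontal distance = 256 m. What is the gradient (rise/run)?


gradient = (1413 - 819) / 256 = 594 / 256 = 2.3203

2.3203


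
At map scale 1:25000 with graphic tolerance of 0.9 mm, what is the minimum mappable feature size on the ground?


ground = 0.9 mm * 25000 / 1000 = 22.5 m

22.5 m


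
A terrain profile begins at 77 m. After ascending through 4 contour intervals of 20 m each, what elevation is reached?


elevation = 77 + 4 * 20 = 157 m

157 m


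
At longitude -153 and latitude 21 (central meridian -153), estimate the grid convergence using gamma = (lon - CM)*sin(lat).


gamma = (-153 - -153) * sin(21) = 0 * 0.358368 = 0.0 degrees

0.0 degrees


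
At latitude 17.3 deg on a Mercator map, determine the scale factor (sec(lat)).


SF = 1 / cos(17.3) = 1 / 0.954761 = 1.047

1.047


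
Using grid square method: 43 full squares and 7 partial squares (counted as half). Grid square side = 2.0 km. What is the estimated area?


effective squares = 43 + 7 * 0.5 = 46.5
area = 46.5 * 4.0 = 186.0 km^2

186.0 km^2


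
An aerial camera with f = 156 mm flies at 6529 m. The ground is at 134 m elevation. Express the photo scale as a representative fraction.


scale = f / (H - h) = 156 mm / 6395 m = 156 / 6395000 = 1:40994

1:40994


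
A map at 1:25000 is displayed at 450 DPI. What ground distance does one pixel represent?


pixel_cm = 2.54 / 450 ≈ 0.005644 cm
ground = pixel_cm * 25000 / 100 = 2.54 * 25000 / (450 * 100) = 63500 / 45000 ≈ 1.41 m

1.41 m


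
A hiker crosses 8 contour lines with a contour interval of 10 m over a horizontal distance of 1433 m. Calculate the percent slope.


elevation change = 8 * 10 = 80 m
slope = 80 / 1433 * 100 = 5.6%

5.6%


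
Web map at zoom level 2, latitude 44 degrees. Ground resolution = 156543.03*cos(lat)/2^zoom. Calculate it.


res = 156543.03 * cos(44) / 2^2 = 156543.03 * 0.7193398 / 4 = 28151.91 m/pixel

28151.91 m/pixel


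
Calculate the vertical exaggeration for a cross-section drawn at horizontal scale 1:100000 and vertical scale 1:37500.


VE = horizontal_scale / vertical_scale = 100000 / 37500 ≈ 2.7

2.7x


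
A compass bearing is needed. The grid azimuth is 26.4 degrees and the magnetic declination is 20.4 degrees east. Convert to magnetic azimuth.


magnetic azimuth = grid azimuth - declination (east +ve)
mag_az = 26.4 - 20.4 = 6.0 degrees

6.0 degrees


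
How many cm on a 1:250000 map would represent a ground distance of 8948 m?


map_cm = 8948 * 100 / 250000 = 3.5792 cm ≈ 3.58 cm

3.58 cm


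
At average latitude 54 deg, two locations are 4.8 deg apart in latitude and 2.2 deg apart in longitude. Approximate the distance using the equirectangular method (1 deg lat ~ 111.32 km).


dlat_km = 4.8 * 111.32 = 534.336
dlon_km = 2.2 * 111.32 * cos(54) ≈ 143.951
dist = sqrt(534.336^2 + 143.951^2) ≈ 553.4 km

553.4 km


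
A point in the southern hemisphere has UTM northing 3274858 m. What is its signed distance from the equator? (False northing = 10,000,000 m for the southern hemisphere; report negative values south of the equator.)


For southern: actual = 3274858 - 10000000 = -6725142 m

-6725142 m


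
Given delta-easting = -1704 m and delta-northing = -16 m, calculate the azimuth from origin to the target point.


az = atan2(-1704, -16) = -90.5 deg
adjusted to 0-360: 269.5 degrees

269.5 degrees


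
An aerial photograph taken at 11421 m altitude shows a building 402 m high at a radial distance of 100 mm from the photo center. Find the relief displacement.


d = h * r / H = 402 * 100 / 11421 = 3.52 mm

3.52 mm


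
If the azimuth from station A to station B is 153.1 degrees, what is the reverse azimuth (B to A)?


back azimuth = (153.1 + 180) mod 360 = 333.1 degrees

333.1 degrees


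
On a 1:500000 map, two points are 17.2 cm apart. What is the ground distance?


ground = 17.2 cm * 500000 / 100 = 86000.0 m = 86.0 km

86.0 km


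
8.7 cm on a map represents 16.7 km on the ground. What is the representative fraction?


ground = 16.7 km = 1670000 cm; RF denominator = ground / map = 1670000 / 8.7 ≈ 191954; RF = 1:191954

1:191954


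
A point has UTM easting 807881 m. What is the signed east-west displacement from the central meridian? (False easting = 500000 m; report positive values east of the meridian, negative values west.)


displacement = 807881 - 500000 = 307881 m

307881 m


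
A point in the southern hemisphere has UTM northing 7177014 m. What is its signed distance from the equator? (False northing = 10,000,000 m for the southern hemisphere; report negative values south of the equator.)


For southern: actual = 7177014 - 10000000 = -2822986 m

-2822986 m


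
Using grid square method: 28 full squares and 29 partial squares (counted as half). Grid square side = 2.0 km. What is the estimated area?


effective squares = 28 + 29 * 0.5 = 42.5
area = 42.5 * 4.0 = 170.0 km^2

170.0 km^2


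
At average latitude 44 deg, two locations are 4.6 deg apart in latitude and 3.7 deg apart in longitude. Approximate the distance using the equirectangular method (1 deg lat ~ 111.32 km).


dlat_km = 4.6 * 111.32 = 512.072
dlon_km = 3.7 * 111.32 * cos(44) ≈ 296.285
dist = sqrt(512.072^2 + 296.285^2) ≈ 591.6 km

591.6 km


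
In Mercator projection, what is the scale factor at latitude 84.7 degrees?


SF = 1 / cos(84.7) = 1 / 0.092371 = 10.826

10.826


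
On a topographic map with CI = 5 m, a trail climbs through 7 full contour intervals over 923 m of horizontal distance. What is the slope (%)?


elevation change = 7 * 5 = 35 m
slope = 35 / 923 * 100 = 3.8%

3.8%


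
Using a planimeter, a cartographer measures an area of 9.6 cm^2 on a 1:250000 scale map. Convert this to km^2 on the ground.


ground_area = 9.6 * (250000/100)^2 = 60000000.0 m^2 = 60.0 km^2

60.0 km^2


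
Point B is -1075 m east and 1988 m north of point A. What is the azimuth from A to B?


az = atan2(-1075, 1988) = -28.4 deg
adjusted to 0-360: 331.6 degrees

331.6 degrees


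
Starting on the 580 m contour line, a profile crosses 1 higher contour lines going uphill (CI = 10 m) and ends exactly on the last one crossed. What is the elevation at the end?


elevation = 580 + 1 * 10 = 590 m

590 m


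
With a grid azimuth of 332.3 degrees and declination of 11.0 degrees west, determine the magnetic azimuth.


magnetic azimuth = grid azimuth - declination (east +ve)
mag_az = 332.3 - -11.0 = 343.3 degrees

343.3 degrees


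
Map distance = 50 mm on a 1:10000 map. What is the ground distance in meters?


ground = 50 mm * 10000 / 1000 = 500.0 m

500.0 m


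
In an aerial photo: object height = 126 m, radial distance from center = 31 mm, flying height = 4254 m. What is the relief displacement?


d = h * r / H = 126 * 31 / 4254 = 0.92 mm

0.92 mm


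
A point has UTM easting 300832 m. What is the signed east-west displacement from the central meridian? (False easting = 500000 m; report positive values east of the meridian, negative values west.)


displacement = 300832 - 500000 = -199168 m

-199168 m


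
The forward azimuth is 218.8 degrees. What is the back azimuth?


back azimuth = (218.8 + 180) mod 360 = 38.8 degrees

38.8 degrees


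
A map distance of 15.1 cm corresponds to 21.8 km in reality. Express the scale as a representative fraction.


ground = 21.8 km = 2180000 cm; RF denominator = ground / map = 2180000 / 15.1 ≈ 144371; RF = 1:144371

1:144371


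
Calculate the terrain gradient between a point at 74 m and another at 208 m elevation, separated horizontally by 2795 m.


gradient = (208 - 74) / 2795 = 134 / 2795 = 0.0479

0.0479


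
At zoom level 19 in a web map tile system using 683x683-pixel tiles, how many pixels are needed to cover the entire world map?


tiles per axis = 2^19 = 524288
total tiles = 524288^2 = 274877906944
pixels per axis = 524288 * 683 = 358088704
total pixels = 358088704^2 = 128227519932399616

128227519932399616 pixels


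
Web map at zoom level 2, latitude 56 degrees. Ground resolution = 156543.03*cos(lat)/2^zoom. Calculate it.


res = 156543.03 * cos(56) / 2^2 = 156543.03 * 0.5591929 / 4 = 21884.44 m/pixel

21884.44 m/pixel


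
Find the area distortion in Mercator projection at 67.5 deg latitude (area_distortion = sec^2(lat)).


area_distortion = 1/cos^2(67.5) = 6.828

6.828


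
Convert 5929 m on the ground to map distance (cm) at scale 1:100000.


map_cm = 5929 * 100 / 100000 = 5.929 cm ≈ 5.93 cm

5.93 cm


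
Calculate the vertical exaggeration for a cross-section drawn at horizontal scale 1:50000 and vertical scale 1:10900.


VE = horizontal_scale / vertical_scale = 50000 / 10900 ≈ 4.6

4.6x


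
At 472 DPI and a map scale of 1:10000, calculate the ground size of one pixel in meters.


pixel_cm = 2.54 / 472 ≈ 0.005381 cm
ground = pixel_cm * 10000 / 100 = 2.54 * 10000 / (472 * 100) = 25400 / 47200 ≈ 0.54 m

0.54 m


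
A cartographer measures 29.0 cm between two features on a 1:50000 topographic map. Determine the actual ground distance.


ground = 29.0 cm * 50000 / 100 = 14500.0 m = 14.5 km

14.5 km


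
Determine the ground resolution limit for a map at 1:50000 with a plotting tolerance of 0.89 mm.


ground = 0.89 mm * 50000 / 1000 = 44.5 m

44.5 m


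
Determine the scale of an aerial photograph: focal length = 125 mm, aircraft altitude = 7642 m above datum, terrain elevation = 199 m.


scale = f / (H - h) = 125 mm / 7443 m = 125 / 7443000 = 1:59544

1:59544


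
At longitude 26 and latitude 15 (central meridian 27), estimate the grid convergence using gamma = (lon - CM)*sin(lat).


gamma = (26 - 27) * sin(15) = -1 * 0.258819 = -0.259 degrees

-0.259 degrees


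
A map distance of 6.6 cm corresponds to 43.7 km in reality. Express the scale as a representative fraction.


ground = 43.7 km = 4370000 cm; RF denominator = ground / map = 4370000 / 6.6 ≈ 662121; RF = 1:662121

1:662121


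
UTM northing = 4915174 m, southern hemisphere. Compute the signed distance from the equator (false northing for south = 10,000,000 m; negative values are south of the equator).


For southern: actual = 4915174 - 10000000 = -5084826 m

-5084826 m


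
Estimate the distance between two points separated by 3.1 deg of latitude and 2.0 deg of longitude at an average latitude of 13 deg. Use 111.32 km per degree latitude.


dlat_km = 3.1 * 111.32 = 345.092
dlon_km = 2.0 * 111.32 * cos(13) ≈ 216.934
dist = sqrt(345.092^2 + 216.934^2) ≈ 407.6 km

407.6 km


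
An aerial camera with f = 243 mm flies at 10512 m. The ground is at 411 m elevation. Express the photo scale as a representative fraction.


scale = f / (H - h) = 243 mm / 10101 m = 243 / 10101000 = 1:41568

1:41568


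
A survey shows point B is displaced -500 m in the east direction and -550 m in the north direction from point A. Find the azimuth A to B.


az = atan2(-500, -550) = -137.7 deg
adjusted to 0-360: 222.3 degrees

222.3 degrees
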